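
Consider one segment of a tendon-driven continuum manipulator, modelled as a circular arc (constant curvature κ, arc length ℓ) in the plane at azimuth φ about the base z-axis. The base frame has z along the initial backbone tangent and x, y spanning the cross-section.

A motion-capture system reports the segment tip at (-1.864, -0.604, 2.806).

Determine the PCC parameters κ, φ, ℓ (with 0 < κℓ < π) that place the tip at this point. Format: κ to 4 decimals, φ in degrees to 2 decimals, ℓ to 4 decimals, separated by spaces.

ρ = √(x²+y²) = √(-1.864² + -0.604²) = 1.95942
φ = atan2(y, x) mod 360° = atan2(-0.604, -1.864) = 197.9541°
|p|² = ρ² + z² = 1.95942² + 2.806² = 11.71295
κ = 2ρ / |p|² = 2×1.95942 / 11.71295 = 0.33457
θ = 2·atan2(ρ, z) = 2·atan2(1.95942, 2.806) = 1.21916 rad
ℓ = θ/κ = 1.21916/0.33457 = 3.64394

0.3346 197.95 3.6439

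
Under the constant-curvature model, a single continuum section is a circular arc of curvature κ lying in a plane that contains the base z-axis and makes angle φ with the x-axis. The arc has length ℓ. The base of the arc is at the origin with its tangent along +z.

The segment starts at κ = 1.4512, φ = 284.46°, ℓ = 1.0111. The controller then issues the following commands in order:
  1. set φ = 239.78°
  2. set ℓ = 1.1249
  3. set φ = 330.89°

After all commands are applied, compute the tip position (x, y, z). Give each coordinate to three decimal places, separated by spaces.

initial: κ=1.4512, φ=284.46°, ℓ=1.0111
cmd 1: set φ=239.78° → (κ,φ,ℓ)=(1.4512,239.78°,1.0111) → tip=(-0.3110,-0.5339,0.6854)
cmd 2: set ℓ=1.1249 → (κ,φ,ℓ)=(1.4512,239.78°,1.1249) → tip=(-0.3682,-0.6321,0.6878)
cmd 3: set φ=330.89° → (κ,φ,ℓ)=(1.4512,330.89°,1.1249) → tip=(0.6391,-0.3559,0.6878)

0.639 -0.356 0.688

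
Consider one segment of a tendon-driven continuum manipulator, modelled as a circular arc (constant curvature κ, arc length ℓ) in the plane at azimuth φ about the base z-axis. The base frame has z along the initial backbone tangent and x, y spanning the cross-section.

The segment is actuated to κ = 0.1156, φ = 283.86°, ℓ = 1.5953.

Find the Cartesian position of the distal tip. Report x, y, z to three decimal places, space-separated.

0.035 -0.142 1.586

θ = κ·ℓ = 0.1156 × 1.5953 = 0.18442 rad
ρ = (1 − cos θ)/κ = (1 − 0.98304)/0.1156 = 0.14668
z = sin θ / κ = 0.18337/0.1156 = 1.58627
x = ρ cos φ = 0.14668 × cos(283.86°) = 0.03514
y = ρ sin φ = 0.14668 × sin(283.86°) = -0.14241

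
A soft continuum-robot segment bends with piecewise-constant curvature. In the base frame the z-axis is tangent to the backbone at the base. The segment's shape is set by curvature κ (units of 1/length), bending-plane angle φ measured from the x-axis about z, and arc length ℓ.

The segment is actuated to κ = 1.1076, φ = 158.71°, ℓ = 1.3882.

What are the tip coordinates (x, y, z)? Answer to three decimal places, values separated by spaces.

θ = κ·ℓ = 1.1076 × 1.3882 = 1.53757 rad
ρ = (1 − cos θ)/κ = (1 − 0.03322)/1.1076 = 0.87286
z = sin θ / κ = 0.99945/1.1076 = 0.90235
x = ρ cos φ = 0.87286 × cos(158.71°) = -0.81329
y = ρ sin φ = 0.87286 × sin(158.71°) = 0.31693

-0.813 0.317 0.902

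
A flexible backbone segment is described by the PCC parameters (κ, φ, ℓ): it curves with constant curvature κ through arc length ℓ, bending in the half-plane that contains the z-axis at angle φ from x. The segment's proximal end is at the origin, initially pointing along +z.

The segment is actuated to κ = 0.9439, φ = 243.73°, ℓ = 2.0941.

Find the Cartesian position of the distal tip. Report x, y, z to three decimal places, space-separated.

-0.654 -1.325 0.973

θ = κ·ℓ = 0.9439 × 2.0941 = 1.97662 rad
ρ = (1 − cos θ)/κ = (1 − -0.39478)/0.9439 = 1.47767
z = sin θ / κ = 0.91878/0.9439 = 0.97338
x = ρ cos φ = 1.47767 × cos(243.73°) = -0.65402
y = ρ sin φ = 1.47767 × sin(243.73°) = -1.32506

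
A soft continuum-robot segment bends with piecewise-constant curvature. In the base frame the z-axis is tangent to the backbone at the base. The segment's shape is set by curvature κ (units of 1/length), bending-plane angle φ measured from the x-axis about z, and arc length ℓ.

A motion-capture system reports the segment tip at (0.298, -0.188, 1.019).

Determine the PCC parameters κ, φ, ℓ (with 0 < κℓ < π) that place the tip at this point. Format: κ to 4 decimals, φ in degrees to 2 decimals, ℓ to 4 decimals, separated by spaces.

0.6062 327.75 1.0984

ρ = √(x²+y²) = √(0.298² + -0.188²) = 0.35235
φ = atan2(y, x) mod 360° = atan2(-0.188, 0.298) = 327.7533°
|p|² = ρ² + z² = 0.35235² + 1.019² = 1.16251
κ = 2ρ / |p|² = 2×0.35235 / 1.16251 = 0.60618
θ = 2·atan2(ρ, z) = 2·atan2(0.35235, 1.019) = 0.66581 rad
ℓ = θ/κ = 0.66581/0.60618 = 1.09837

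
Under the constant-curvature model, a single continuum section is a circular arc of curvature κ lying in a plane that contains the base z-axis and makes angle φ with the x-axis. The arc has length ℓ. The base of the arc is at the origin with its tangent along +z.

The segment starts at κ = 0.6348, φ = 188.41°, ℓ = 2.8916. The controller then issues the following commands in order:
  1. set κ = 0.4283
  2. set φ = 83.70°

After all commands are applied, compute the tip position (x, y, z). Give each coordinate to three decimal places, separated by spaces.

0.173 1.564 2.207

initial: κ=0.6348, φ=188.41°, ℓ=2.8916
cmd 1: set κ=0.4283 → (κ,φ,ℓ)=(0.4283,188.41°,2.8916) → tip=(-1.5562,-0.2301,2.2071)
cmd 2: set φ=83.70° → (κ,φ,ℓ)=(0.4283,83.70°,2.8916) → tip=(0.1726,1.5636,2.2071)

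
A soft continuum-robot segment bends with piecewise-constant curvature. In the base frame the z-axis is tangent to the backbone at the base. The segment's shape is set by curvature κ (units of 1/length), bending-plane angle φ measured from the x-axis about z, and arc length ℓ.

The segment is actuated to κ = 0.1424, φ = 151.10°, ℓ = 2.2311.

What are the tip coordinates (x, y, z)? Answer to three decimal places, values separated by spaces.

θ = κ·ℓ = 0.1424 × 2.2311 = 0.31771 rad
ρ = (1 − cos θ)/κ = (1 − 0.94995)/0.1424 = 0.35145
z = sin θ / κ = 0.31239/0.1424 = 2.19375
x = ρ cos φ = 0.35145 × cos(151.10°) = -0.30768
y = ρ sin φ = 0.35145 × sin(151.10°) = 0.16985

-0.308 0.170 2.194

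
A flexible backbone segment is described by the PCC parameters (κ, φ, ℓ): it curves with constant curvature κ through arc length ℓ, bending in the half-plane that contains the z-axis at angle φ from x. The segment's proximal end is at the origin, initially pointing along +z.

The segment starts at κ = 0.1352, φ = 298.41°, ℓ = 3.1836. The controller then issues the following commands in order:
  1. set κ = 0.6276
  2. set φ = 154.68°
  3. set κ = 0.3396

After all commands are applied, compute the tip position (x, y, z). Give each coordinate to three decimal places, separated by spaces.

initial: κ=0.1352, φ=298.41°, ℓ=3.1836
cmd 1: set κ=0.6276 → (κ,φ,ℓ)=(0.6276,298.41°,3.1836) → tip=(1.0722,-1.9822,1.4502)
cmd 2: set φ=154.68° → (κ,φ,ℓ)=(0.6276,154.68°,3.1836) → tip=(-2.0371,0.9638,1.4502)
cmd 3: set κ=0.3396 → (κ,φ,ℓ)=(0.3396,154.68°,3.1836) → tip=(-1.4099,0.6671,2.5986)

-1.410 0.667 2.599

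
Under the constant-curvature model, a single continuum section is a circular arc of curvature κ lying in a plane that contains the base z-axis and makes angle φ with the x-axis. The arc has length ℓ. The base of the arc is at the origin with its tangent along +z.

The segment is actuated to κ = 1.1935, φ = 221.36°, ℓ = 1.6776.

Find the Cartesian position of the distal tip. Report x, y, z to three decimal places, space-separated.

θ = κ·ℓ = 1.1935 × 1.6776 = 2.00222 rad
ρ = (1 − cos θ)/κ = (1 − -0.41816)/1.1935 = 1.18824
z = sin θ / κ = 0.90837/1.1935 = 0.76110
x = ρ cos φ = 1.18824 × cos(221.36°) = -0.89186
y = ρ sin φ = 1.18824 × sin(221.36°) = -0.78517

-0.892 -0.785 0.761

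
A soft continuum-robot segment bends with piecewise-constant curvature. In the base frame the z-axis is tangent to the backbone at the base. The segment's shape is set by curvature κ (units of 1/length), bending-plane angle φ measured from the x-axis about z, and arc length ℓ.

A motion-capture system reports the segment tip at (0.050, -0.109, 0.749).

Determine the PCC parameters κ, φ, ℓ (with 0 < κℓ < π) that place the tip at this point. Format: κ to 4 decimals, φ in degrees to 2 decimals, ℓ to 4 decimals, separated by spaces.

ρ = √(x²+y²) = √(0.050² + -0.109²) = 0.11992
φ = atan2(y, x) mod 360° = atan2(-0.109, 0.050) = 294.6417°
|p|² = ρ² + z² = 0.11992² + 0.749² = 0.57538
κ = 2ρ / |p|² = 2×0.11992 / 0.57538 = 0.41684
θ = 2·atan2(ρ, z) = 2·atan2(0.11992, 0.749) = 0.31752 rad
ℓ = θ/κ = 0.31752/0.41684 = 0.76174

0.4168 294.64 0.7617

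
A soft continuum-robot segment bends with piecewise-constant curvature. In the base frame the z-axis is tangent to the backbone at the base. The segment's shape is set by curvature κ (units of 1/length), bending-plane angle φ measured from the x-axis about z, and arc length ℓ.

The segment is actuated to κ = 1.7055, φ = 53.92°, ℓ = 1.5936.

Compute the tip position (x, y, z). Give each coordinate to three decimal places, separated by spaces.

0.660 0.906 0.241

θ = κ·ℓ = 1.7055 × 1.5936 = 2.71788 rad
ρ = (1 − cos θ)/κ = (1 − -0.91157)/1.7055 = 1.12083
z = sin θ / κ = 0.41114/1.7055 = 0.24107
x = ρ cos φ = 1.12083 × cos(53.92°) = 0.66007
y = ρ sin φ = 1.12083 × sin(53.92°) = 0.90585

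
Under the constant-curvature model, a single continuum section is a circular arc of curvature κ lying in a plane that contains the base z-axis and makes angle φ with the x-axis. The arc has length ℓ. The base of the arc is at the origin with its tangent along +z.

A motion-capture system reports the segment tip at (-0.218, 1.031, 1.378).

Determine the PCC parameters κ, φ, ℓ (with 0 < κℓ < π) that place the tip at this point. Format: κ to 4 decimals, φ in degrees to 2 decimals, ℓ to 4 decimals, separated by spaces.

ρ = √(x²+y²) = √(-0.218² + 1.031²) = 1.05380
φ = atan2(y, x) mod 360° = atan2(1.031, -0.218) = 101.9391°
|p|² = ρ² + z² = 1.05380² + 1.378² = 3.00937
κ = 2ρ / |p|² = 2×1.05380 / 3.00937 = 0.70034
θ = 2·atan2(ρ, z) = 2·atan2(1.05380, 1.378) = 1.30572 rad
ℓ = θ/κ = 1.30572/0.70034 = 1.86440

0.7003 101.94 1.8644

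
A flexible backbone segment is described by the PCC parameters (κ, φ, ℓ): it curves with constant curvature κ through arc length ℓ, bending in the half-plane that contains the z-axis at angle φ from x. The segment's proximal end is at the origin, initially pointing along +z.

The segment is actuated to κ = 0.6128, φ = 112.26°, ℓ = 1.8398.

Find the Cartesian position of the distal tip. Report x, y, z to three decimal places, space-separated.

θ = κ·ℓ = 0.6128 × 1.8398 = 1.12743 rad
ρ = (1 − cos θ)/κ = (1 − 0.42898)/0.6128 = 0.93182
z = sin θ / κ = 0.90331/0.6128 = 1.47407
x = ρ cos φ = 0.93182 × cos(112.26°) = -0.35298
y = ρ sin φ = 0.93182 × sin(112.26°) = 0.86237

-0.353 0.862 1.474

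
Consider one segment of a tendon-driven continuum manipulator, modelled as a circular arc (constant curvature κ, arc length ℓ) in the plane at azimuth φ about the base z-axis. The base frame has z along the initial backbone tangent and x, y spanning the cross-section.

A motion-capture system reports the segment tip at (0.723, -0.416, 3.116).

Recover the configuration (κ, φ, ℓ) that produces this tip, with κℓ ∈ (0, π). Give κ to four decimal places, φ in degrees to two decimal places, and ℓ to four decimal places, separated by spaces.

ρ = √(x²+y²) = √(0.723² + -0.416²) = 0.83414
φ = atan2(y, x) mod 360° = atan2(-0.416, 0.723) = 330.0847°
|p|² = ρ² + z² = 0.83414² + 3.116² = 10.40524
κ = 2ρ / |p|² = 2×0.83414 / 10.40524 = 0.16033
θ = 2·atan2(ρ, z) = 2·atan2(0.83414, 3.116) = 0.52312 rad
ℓ = θ/κ = 0.52312/0.16033 = 3.26279

0.1603 330.08 3.2628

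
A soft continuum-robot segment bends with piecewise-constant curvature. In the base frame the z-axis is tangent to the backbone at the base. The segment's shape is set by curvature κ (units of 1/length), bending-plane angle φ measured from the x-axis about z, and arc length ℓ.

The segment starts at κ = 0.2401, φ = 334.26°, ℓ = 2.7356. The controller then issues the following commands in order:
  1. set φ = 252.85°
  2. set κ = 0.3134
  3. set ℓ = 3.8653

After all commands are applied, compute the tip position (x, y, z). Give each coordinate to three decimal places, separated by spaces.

initial: κ=0.2401, φ=334.26°, ℓ=2.7356
cmd 1: set φ=252.85° → (κ,φ,ℓ)=(0.2401,252.85°,2.7356) → tip=(-0.2555,-0.8280,2.5431)
cmd 2: set κ=0.3134 → (κ,φ,ℓ)=(0.3134,252.85°,2.7356) → tip=(-0.3251,-1.0535,2.4126)
cmd 3: set ℓ=3.8653 → (κ,φ,ℓ)=(0.3134,252.85°,3.8653) → tip=(-0.6100,-1.9766,2.9869)

-0.610 -1.977 2.987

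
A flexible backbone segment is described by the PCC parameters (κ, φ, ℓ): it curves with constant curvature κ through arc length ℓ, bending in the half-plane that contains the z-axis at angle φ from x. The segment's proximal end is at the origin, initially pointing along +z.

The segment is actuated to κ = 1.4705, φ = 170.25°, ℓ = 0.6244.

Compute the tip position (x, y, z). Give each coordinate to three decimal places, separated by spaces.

θ = κ·ℓ = 1.4705 × 0.6244 = 0.91818 rad
ρ = (1 − cos θ)/κ = (1 − 0.60727)/1.4705 = 0.26707
z = sin θ / κ = 0.79450/1.4705 = 0.54029
x = ρ cos φ = 0.26707 × cos(170.25°) = -0.26322
y = ρ sin φ = 0.26707 × sin(170.25°) = 0.04523

-0.263 0.045 0.540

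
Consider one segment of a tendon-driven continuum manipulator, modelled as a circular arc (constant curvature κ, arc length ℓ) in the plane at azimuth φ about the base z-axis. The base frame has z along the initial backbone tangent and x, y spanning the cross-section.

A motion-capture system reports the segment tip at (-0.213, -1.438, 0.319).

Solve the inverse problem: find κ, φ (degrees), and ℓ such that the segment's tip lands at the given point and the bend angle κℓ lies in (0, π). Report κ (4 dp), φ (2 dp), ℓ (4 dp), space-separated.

ρ = √(x²+y²) = √(-0.213² + -1.438²) = 1.45369
φ = atan2(y, x) mod 360° = atan2(-1.438, -0.213) = 261.5745°
|p|² = ρ² + z² = 1.45369² + 0.319² = 2.21497
κ = 2ρ / |p|² = 2×1.45369 / 2.21497 = 1.31260
θ = 2·atan2(ρ, z) = 2·atan2(1.45369, 0.319) = 2.70956 rad
ℓ = θ/κ = 2.70956/1.31260 = 2.06426

1.3126 261.57 2.0643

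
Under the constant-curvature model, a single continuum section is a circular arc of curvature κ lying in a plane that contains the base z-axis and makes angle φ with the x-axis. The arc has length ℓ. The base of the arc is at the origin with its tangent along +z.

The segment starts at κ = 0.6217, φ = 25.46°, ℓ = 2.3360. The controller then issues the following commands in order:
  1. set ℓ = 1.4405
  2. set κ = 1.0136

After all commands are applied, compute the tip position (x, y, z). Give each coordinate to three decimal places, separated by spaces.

0.792 0.377 0.981

initial: κ=0.6217, φ=25.46°, ℓ=2.3360
cmd 1: set ℓ=1.4405 → (κ,φ,ℓ)=(0.6217,25.46°,1.4405) → tip=(0.5445,0.2592,1.2555)
cmd 2: set κ=1.0136 → (κ,φ,ℓ)=(1.0136,25.46°,1.4405) → tip=(0.7924,0.3773,0.9805)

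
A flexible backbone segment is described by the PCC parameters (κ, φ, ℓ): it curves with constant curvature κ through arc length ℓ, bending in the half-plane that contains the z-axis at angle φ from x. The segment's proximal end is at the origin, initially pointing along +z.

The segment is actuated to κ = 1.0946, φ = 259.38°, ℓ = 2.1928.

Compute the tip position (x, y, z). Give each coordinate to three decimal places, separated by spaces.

-0.293 -1.560 0.617

θ = κ·ℓ = 1.0946 × 2.1928 = 2.40024 rad
ρ = (1 − cos θ)/κ = (1 − -0.73756)/1.0946 = 1.58739
z = sin θ / κ = 0.67529/1.0946 = 0.61693
x = ρ cos φ = 1.58739 × cos(259.38°) = -0.29255
y = ρ sin φ = 1.58739 × sin(259.38°) = -1.56020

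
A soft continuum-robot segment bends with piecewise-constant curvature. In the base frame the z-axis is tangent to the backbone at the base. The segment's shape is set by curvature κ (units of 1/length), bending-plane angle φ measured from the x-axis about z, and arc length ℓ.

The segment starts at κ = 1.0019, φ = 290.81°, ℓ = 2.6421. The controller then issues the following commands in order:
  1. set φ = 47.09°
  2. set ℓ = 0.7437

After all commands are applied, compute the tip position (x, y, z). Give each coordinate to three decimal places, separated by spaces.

initial: κ=1.0019, φ=290.81°, ℓ=2.6421
cmd 1: set φ=47.09° → (κ,φ,ℓ)=(1.0019,47.09°,2.6421) → tip=(1.2777,1.3745,0.4737)
cmd 2: set ℓ=0.7437 → (κ,φ,ℓ)=(1.0019,47.09°,0.7437) → tip=(0.1801,0.1937,0.6768)

0.180 0.194 0.677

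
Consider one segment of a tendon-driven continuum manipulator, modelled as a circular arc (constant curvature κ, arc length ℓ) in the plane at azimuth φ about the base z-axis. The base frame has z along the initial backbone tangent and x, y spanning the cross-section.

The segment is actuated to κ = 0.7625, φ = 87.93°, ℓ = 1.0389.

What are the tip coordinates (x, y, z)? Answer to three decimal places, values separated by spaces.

0.014 0.390 0.934

θ = κ·ℓ = 0.7625 × 1.0389 = 0.79216 rad
ρ = (1 − cos θ)/κ = (1 − 0.70231)/0.7625 = 0.39042
z = sin θ / κ = 0.71187/0.7625 = 0.93360
x = ρ cos φ = 0.39042 × cos(87.93°) = 0.01410
y = ρ sin φ = 0.39042 × sin(87.93°) = 0.39016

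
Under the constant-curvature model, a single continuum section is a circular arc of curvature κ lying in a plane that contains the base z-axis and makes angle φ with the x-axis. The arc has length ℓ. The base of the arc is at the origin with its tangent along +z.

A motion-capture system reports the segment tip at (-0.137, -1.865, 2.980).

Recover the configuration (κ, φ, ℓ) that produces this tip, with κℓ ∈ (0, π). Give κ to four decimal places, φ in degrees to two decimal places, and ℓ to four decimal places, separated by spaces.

ρ = √(x²+y²) = √(-0.137² + -1.865²) = 1.87003
φ = atan2(y, x) mod 360° = atan2(-1.865, -0.137) = 265.7987°
|p|² = ρ² + z² = 1.87003² + 2.980² = 12.37739
κ = 2ρ / |p|² = 2×1.87003 / 12.37739 = 0.30217
θ = 2·atan2(ρ, z) = 2·atan2(1.87003, 2.980) = 1.12083 rad
ℓ = θ/κ = 1.12083/0.30217 = 3.70928

0.3022 265.80 3.7093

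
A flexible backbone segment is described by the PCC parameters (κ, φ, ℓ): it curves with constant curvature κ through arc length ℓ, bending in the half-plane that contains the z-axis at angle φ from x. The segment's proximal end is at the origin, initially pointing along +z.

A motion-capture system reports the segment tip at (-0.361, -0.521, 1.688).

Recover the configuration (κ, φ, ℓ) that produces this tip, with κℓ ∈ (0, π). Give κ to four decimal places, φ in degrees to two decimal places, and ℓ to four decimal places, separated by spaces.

ρ = √(x²+y²) = √(-0.361² + -0.521²) = 0.63385
φ = atan2(y, x) mod 360° = atan2(-0.521, -0.361) = 235.2820°
|p|² = ρ² + z² = 0.63385² + 1.688² = 3.25111
κ = 2ρ / |p|² = 2×0.63385 / 3.25111 = 0.38993
θ = 2·atan2(ρ, z) = 2·atan2(0.63385, 1.688) = 0.71842 rad
ℓ = θ/κ = 0.71842/0.38993 = 1.84245

0.3899 235.28 1.8425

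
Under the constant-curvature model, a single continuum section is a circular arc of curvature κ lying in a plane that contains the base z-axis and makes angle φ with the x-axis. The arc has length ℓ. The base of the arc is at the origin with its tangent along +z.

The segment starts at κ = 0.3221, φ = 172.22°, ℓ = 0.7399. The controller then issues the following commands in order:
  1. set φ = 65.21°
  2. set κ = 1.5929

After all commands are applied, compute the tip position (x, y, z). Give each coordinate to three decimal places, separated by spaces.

0.163 0.352 0.580

initial: κ=0.3221, φ=172.22°, ℓ=0.7399
cmd 1: set φ=65.21° → (κ,φ,ℓ)=(0.3221,65.21°,0.7399) → tip=(0.0368,0.0797,0.7329)
cmd 2: set κ=1.5929 → (κ,φ,ℓ)=(1.5929,65.21°,0.7399) → tip=(0.1626,0.3521,0.5801)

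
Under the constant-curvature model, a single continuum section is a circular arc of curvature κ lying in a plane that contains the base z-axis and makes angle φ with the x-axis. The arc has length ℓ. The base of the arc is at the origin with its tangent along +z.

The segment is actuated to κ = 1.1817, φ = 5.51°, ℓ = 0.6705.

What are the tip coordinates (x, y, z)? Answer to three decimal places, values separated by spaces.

θ = κ·ℓ = 1.1817 × 0.6705 = 0.79233 rad
ρ = (1 − cos θ)/κ = (1 − 0.70219)/1.1817 = 0.25202
z = sin θ / κ = 0.71199/1.1817 = 0.60251
x = ρ cos φ = 0.25202 × cos(5.51°) = 0.25086
y = ρ sin φ = 0.25202 × sin(5.51°) = 0.02420

0.251 0.024 0.603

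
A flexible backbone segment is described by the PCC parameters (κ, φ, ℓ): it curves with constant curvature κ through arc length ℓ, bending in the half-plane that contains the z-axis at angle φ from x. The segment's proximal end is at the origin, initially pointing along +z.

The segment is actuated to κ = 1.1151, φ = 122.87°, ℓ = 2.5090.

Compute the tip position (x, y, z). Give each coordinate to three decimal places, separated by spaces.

θ = κ·ℓ = 1.1151 × 2.5090 = 2.79779 rad
ρ = (1 − cos θ)/κ = (1 − -0.94148)/1.1151 = 1.74108
z = sin θ / κ = 0.33707/1.1151 = 0.30228
x = ρ cos φ = 1.74108 × cos(122.87°) = -0.94494
y = ρ sin φ = 1.74108 × sin(122.87°) = 1.46234

-0.945 1.462 0.302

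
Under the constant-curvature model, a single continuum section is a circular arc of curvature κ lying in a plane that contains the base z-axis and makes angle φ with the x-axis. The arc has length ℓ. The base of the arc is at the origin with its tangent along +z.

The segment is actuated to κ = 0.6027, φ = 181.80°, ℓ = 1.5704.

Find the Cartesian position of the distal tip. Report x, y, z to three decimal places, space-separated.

-0.689 -0.022 1.346

θ = κ·ℓ = 0.6027 × 1.5704 = 0.94648 rad
ρ = (1 − cos θ)/κ = (1 − 0.58454)/0.6027 = 0.68933
z = sin θ / κ = 0.81136/0.6027 = 1.34621
x = ρ cos φ = 0.68933 × cos(181.80°) = -0.68899
y = ρ sin φ = 0.68933 × sin(181.80°) = -0.02165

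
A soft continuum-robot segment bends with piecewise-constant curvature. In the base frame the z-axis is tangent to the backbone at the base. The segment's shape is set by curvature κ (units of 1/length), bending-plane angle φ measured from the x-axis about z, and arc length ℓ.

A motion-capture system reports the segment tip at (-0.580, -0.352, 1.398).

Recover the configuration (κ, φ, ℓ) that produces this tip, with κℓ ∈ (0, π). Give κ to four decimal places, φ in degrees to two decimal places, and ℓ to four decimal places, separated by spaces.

ρ = √(x²+y²) = √(-0.580² + -0.352²) = 0.67846
φ = atan2(y, x) mod 360° = atan2(-0.352, -0.580) = 211.2534°
|p|² = ρ² + z² = 0.67846² + 1.398² = 2.41471
κ = 2ρ / |p|² = 2×0.67846 / 2.41471 = 0.56194
θ = 2·atan2(ρ, z) = 2·atan2(0.67846, 1.398) = 0.90365 rad
ℓ = θ/κ = 0.90365/0.56194 = 1.60809

0.5619 211.25 1.6081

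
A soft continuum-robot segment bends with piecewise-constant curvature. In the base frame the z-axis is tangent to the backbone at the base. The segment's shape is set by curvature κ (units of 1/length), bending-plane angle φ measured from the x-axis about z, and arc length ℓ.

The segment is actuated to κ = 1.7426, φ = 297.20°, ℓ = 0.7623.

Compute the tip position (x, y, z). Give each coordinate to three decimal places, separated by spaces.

0.199 -0.388 0.557

θ = κ·ℓ = 1.7426 × 0.7623 = 1.32838 rad
ρ = (1 − cos θ)/κ = (1 − 0.24005)/1.7426 = 0.43610
z = sin θ / κ = 0.97076/1.7426 = 0.55708
x = ρ cos φ = 0.43610 × cos(297.20°) = 0.19934
y = ρ sin φ = 0.43610 × sin(297.20°) = -0.38788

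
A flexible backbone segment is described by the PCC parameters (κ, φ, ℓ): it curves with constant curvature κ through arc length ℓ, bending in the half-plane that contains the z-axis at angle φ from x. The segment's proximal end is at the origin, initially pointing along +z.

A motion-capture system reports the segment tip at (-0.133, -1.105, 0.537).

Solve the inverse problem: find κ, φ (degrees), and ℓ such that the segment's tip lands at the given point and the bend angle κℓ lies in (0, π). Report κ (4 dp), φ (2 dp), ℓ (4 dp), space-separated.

ρ = √(x²+y²) = √(-0.133² + -1.105²) = 1.11298
φ = atan2(y, x) mod 360° = atan2(-1.105, -0.133) = 263.1368°
|p|² = ρ² + z² = 1.11298² + 0.537² = 1.52708
κ = 2ρ / |p|² = 2×1.11298 / 1.52708 = 1.45765
θ = 2·atan2(ρ, z) = 2·atan2(1.11298, 0.537) = 2.24251 rad
ℓ = θ/κ = 2.24251/1.45765 = 1.53844

1.4576 263.14 1.5384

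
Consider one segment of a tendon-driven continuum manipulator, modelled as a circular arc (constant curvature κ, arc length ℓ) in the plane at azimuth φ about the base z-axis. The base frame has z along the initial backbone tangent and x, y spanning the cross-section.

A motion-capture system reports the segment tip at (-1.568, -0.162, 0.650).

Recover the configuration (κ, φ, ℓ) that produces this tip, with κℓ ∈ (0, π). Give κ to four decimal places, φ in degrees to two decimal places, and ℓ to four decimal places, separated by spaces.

ρ = √(x²+y²) = √(-1.568² + -0.162²) = 1.57635
φ = atan2(y, x) mod 360° = atan2(-0.162, -1.568) = 185.8987°
|p|² = ρ² + z² = 1.57635² + 0.650² = 2.90737
κ = 2ρ / |p|² = 2×1.57635 / 2.90737 = 1.08438
θ = 2·atan2(ρ, z) = 2·atan2(1.57635, 0.650) = 2.35938 rad
ℓ = θ/κ = 2.35938/1.08438 = 2.17579

1.0844 185.90 2.1758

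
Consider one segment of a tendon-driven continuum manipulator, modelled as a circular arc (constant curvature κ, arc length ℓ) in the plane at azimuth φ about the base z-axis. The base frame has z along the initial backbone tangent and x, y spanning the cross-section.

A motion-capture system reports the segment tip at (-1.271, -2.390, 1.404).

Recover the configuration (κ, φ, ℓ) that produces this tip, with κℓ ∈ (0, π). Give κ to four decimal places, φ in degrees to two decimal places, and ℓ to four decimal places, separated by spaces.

ρ = √(x²+y²) = √(-1.271² + -2.390²) = 2.70694
φ = atan2(y, x) mod 360° = atan2(-2.390, -1.271) = 241.9960°
|p|² = ρ² + z² = 2.70694² + 1.404² = 9.29876
κ = 2ρ / |p|² = 2×2.70694 / 9.29876 = 0.58222
θ = 2·atan2(ρ, z) = 2·atan2(2.70694, 1.404) = 2.18465 rad
ℓ = θ/κ = 2.18465/0.58222 = 3.75231

0.5822 242.00 3.7523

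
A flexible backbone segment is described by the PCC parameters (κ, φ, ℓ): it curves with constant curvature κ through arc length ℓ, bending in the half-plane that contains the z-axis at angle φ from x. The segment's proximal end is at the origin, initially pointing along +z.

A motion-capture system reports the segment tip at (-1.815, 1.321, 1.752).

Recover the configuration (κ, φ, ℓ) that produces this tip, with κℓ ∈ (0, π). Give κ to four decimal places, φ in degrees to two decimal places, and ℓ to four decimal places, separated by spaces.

ρ = √(x²+y²) = √(-1.815² + 1.321²) = 2.24483
φ = atan2(y, x) mod 360° = atan2(1.321, -1.815) = 143.9520°
|p|² = ρ² + z² = 2.24483² + 1.752² = 8.10877
κ = 2ρ / |p|² = 2×2.24483 / 8.10877 = 0.55368
θ = 2·atan2(ρ, z) = 2·atan2(2.24483, 1.752) = 1.81617 rad
ℓ = θ/κ = 1.81617/0.55368 = 3.28018

0.5537 143.95 3.2802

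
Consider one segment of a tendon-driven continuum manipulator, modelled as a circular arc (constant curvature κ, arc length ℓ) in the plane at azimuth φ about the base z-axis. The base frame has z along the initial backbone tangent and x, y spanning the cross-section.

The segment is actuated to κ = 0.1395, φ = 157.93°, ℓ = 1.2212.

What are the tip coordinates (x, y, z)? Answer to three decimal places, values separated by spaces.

-0.096 0.039 1.215

θ = κ·ℓ = 0.1395 × 1.2212 = 0.17036 rad
ρ = (1 − cos θ)/κ = (1 − 0.98552)/0.1395 = 0.10377
z = sin θ / κ = 0.16953/0.1395 = 1.21530
x = ρ cos φ = 0.10377 × cos(157.93°) = -0.09617
y = ρ sin φ = 0.10377 × sin(157.93°) = 0.03899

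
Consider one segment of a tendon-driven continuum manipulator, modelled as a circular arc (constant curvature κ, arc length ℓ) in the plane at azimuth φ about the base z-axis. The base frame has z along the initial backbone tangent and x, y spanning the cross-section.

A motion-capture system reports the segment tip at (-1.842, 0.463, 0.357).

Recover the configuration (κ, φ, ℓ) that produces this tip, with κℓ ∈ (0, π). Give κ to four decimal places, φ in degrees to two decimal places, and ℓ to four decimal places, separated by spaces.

1.0171 165.89 2.7235

ρ = √(x²+y²) = √(-1.842² + 0.463²) = 1.89930
φ = atan2(y, x) mod 360° = atan2(0.463, -1.842) = 165.8906°
|p|² = ρ² + z² = 1.89930² + 0.357² = 3.73478
κ = 2ρ / |p|² = 2×1.89930 / 3.73478 = 1.01709
θ = 2·atan2(ρ, z) = 2·atan2(1.89930, 0.357) = 2.77000 rad
ℓ = θ/κ = 2.77000/1.01709 = 2.72347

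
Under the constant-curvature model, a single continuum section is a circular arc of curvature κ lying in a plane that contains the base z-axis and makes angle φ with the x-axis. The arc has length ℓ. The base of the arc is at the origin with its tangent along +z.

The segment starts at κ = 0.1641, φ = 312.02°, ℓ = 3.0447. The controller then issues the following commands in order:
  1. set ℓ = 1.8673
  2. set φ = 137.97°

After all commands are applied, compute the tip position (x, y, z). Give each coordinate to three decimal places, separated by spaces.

initial: κ=0.1641, φ=312.02°, ℓ=3.0447
cmd 1: set ℓ=1.8673 → (κ,φ,ℓ)=(0.1641,312.02°,1.8673) → tip=(0.1900,-0.2109,1.8382)
cmd 2: set φ=137.97° → (κ,φ,ℓ)=(0.1641,137.97°,1.8673) → tip=(-0.2109,0.1901,1.8382)

-0.211 0.190 1.838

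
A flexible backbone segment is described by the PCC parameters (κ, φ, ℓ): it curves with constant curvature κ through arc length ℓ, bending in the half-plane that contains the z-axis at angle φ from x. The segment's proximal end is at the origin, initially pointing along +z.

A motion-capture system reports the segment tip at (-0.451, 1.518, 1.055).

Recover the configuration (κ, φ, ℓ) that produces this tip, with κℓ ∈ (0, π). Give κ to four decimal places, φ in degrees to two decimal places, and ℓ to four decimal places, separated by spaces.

ρ = √(x²+y²) = √(-0.451² + 1.518²) = 1.58358
φ = atan2(y, x) mod 360° = atan2(1.518, -0.451) = 106.5468°
|p|² = ρ² + z² = 1.58358² + 1.055² = 3.62075
κ = 2ρ / |p|² = 2×1.58358 / 3.62075 = 0.87472
θ = 2·atan2(ρ, z) = 2·atan2(1.58358, 1.055) = 1.96622 rad
ℓ = θ/κ = 1.96622/0.87472 = 2.24781

0.8747 106.55 2.2478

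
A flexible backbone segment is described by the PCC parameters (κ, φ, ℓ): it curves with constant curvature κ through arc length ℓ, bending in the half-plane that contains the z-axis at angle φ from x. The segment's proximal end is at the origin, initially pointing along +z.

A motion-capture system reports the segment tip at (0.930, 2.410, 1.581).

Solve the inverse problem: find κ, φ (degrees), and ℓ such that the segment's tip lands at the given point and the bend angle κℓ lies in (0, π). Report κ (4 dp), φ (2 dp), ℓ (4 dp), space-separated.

0.5632 68.90 3.6275

ρ = √(x²+y²) = √(0.930² + 2.410²) = 2.58322
φ = atan2(y, x) mod 360° = atan2(2.410, 0.930) = 68.8988°
|p|² = ρ² + z² = 2.58322² + 1.581² = 9.17256
κ = 2ρ / |p|² = 2×2.58322 / 9.17256 = 0.56325
θ = 2·atan2(ρ, z) = 2·atan2(2.58322, 1.581) = 2.04316 rad
ℓ = θ/κ = 2.04316/0.56325 = 3.62746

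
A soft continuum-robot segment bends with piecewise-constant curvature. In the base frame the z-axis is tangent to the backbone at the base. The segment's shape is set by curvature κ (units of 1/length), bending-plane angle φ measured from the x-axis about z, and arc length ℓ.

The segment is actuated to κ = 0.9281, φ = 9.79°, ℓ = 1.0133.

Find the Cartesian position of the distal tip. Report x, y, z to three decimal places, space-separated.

θ = κ·ℓ = 0.9281 × 1.0133 = 0.94044 rad
ρ = (1 − cos θ)/κ = (1 − 0.58943)/0.9281 = 0.44238
z = sin θ / κ = 0.80782/0.9281 = 0.87040
x = ρ cos φ = 0.44238 × cos(9.79°) = 0.43594
y = ρ sin φ = 0.44238 × sin(9.79°) = 0.07522

0.436 0.075 0.870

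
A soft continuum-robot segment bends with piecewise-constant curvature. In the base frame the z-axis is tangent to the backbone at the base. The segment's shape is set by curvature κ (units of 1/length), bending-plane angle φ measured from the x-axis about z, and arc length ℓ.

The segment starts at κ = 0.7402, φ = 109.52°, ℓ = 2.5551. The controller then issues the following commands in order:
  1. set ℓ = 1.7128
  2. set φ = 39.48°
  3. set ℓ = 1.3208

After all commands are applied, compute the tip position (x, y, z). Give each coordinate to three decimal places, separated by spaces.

0.460 0.379 1.120

initial: κ=0.7402, φ=109.52°, ℓ=2.5551
cmd 1: set ℓ=1.7128 → (κ,φ,ℓ)=(0.7402,109.52°,1.7128) → tip=(-0.3167,0.8934,1.2895)
cmd 2: set φ=39.48° → (κ,φ,ℓ)=(0.7402,39.48°,1.7128) → tip=(0.7316,0.6027,1.2895)
cmd 3: set ℓ=1.3208 → (κ,φ,ℓ)=(0.7402,39.48°,1.3208) → tip=(0.4599,0.3788,1.1202)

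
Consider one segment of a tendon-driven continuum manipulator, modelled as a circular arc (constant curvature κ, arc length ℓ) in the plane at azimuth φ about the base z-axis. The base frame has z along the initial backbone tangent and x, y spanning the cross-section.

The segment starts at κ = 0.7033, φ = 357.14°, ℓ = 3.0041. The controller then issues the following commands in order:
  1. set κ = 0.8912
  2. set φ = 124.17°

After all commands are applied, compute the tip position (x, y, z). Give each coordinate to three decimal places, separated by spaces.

initial: κ=0.7033, φ=357.14°, ℓ=3.0041
cmd 1: set κ=0.8912 → (κ,φ,ℓ)=(0.8912,357.14°,3.0041) → tip=(2.1227,-0.1060,0.5025)
cmd 2: set φ=124.17° → (κ,φ,ℓ)=(0.8912,124.17°,3.0041) → tip=(-1.1937,1.7585,0.5025)

-1.194 1.758 0.503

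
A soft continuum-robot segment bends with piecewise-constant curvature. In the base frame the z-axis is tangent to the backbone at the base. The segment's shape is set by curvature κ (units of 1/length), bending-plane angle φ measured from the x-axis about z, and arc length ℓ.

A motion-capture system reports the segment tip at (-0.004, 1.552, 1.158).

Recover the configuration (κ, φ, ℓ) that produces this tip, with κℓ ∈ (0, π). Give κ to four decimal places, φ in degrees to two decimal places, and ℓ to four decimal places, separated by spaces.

0.8278 90.15 2.2464

ρ = √(x²+y²) = √(-0.004² + 1.552²) = 1.55201
φ = atan2(y, x) mod 360° = atan2(1.552, -0.004) = 90.1477°
|p|² = ρ² + z² = 1.55201² + 1.158² = 3.74968
κ = 2ρ / |p|² = 2×1.55201 / 3.74968 = 0.82781
θ = 2·atan2(ρ, z) = 2·atan2(1.55201, 1.158) = 1.85955 rad
ℓ = θ/κ = 1.85955/0.82781 = 2.24636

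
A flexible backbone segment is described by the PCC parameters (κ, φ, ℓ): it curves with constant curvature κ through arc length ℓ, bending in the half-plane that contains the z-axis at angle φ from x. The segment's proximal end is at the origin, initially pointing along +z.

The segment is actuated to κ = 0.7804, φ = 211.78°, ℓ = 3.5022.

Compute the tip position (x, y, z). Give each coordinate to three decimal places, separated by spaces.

θ = κ·ℓ = 0.7804 × 3.5022 = 2.73312 rad
ρ = (1 − cos θ)/κ = (1 − -0.91773)/0.7804 = 2.45736
z = sin θ / κ = 0.39721/0.7804 = 0.50898
x = ρ cos φ = 2.45736 × cos(211.78°) = -2.08895
y = ρ sin φ = 2.45736 × sin(211.78°) = -1.29419

-2.089 -1.294 0.509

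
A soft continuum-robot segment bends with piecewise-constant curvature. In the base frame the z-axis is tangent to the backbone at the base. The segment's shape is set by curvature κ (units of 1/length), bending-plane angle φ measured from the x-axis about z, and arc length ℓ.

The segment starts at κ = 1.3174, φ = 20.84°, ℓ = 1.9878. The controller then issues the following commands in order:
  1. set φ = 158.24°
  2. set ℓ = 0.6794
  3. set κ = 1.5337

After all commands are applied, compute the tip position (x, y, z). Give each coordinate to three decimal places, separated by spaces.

initial: κ=1.3174, φ=20.84°, ℓ=1.9878
cmd 1: set φ=158.24° → (κ,φ,ℓ)=(1.3174,158.24°,1.9878) → tip=(-1.3158,0.5252,0.3791)
cmd 2: set ℓ=0.6794 → (κ,φ,ℓ)=(1.3174,158.24°,0.6794) → tip=(-0.2640,0.1054,0.5923)
cmd 3: set κ=1.5337 → (κ,φ,ℓ)=(1.5337,158.24°,0.6794) → tip=(-0.3001,0.1198,0.5630)

-0.300 0.120 0.563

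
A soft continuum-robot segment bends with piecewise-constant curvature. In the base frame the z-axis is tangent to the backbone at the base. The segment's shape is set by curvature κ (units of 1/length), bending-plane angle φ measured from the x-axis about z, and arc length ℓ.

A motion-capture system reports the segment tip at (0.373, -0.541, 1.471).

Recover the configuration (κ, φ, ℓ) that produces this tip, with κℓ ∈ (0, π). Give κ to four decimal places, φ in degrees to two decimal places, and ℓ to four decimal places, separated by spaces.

0.5063 304.58 1.6595

ρ = √(x²+y²) = √(0.373² + -0.541²) = 0.65712
φ = atan2(y, x) mod 360° = atan2(-0.541, 0.373) = 304.5849°
|p|² = ρ² + z² = 0.65712² + 1.471² = 2.59565
κ = 2ρ / |p|² = 2×0.65712 / 2.59565 = 0.50633
θ = 2·atan2(ρ, z) = 2·atan2(0.65712, 1.471) = 0.84024 rad
ℓ = θ/κ = 0.84024/0.50633 = 1.65949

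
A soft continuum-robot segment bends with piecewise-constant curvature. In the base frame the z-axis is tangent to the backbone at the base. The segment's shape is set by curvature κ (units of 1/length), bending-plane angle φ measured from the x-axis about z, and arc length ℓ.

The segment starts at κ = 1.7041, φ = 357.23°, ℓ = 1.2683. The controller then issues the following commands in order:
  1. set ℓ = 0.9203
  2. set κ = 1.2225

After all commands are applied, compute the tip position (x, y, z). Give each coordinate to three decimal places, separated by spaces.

0.465 -0.022 0.738

initial: κ=1.7041, φ=357.23°, ℓ=1.2683
cmd 1: set ℓ=0.9203 → (κ,φ,ℓ)=(1.7041,357.23°,0.9203) → tip=(0.5847,-0.0283,0.5868)
cmd 2: set κ=1.2225 → (κ,φ,ℓ)=(1.2225,357.23°,0.9203) → tip=(0.4648,-0.0225,0.7381)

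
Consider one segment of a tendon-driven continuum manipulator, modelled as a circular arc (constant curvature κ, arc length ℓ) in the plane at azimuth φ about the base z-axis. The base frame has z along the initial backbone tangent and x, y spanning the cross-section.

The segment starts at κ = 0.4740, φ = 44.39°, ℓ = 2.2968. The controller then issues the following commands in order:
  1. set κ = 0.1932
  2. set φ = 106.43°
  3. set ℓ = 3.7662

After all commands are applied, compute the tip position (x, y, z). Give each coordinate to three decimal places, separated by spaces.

-0.371 1.257 3.443

initial: κ=0.4740, φ=44.39°, ℓ=2.2968
cmd 1: set κ=0.1932 → (κ,φ,ℓ)=(0.1932,44.39°,2.2968) → tip=(0.3582,0.3507,2.2222)
cmd 2: set φ=106.43° → (κ,φ,ℓ)=(0.1932,106.43°,2.2968) → tip=(-0.1418,0.4808,2.2222)
cmd 3: set ℓ=3.7662 → (κ,φ,ℓ)=(0.1932,106.43°,3.7662) → tip=(-0.3708,1.2573,3.4426)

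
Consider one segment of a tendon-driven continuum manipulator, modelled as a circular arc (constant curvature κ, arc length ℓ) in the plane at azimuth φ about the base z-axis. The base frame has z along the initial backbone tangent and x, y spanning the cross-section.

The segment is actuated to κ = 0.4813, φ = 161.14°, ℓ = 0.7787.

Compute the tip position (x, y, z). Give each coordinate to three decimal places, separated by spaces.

θ = κ·ℓ = 0.4813 × 0.7787 = 0.37479 rad
ρ = (1 − cos θ)/κ = (1 − 0.93059)/0.4813 = 0.14422
z = sin θ / κ = 0.36608/0.4813 = 0.76060
x = ρ cos φ = 0.14422 × cos(161.14°) = -0.13648
y = ρ sin φ = 0.14422 × sin(161.14°) = 0.04662

-0.136 0.047 0.761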